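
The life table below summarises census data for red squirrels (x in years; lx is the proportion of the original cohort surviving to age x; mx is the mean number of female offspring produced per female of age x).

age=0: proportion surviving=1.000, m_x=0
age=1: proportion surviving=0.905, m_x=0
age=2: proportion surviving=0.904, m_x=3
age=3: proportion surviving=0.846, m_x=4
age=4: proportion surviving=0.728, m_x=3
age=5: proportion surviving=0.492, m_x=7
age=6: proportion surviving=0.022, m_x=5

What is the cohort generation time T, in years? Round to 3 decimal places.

lx·mx: 0, 0, 2.712, 3.384, 2.184, 3.444, 0.11 → R0 = 11.834
x·lx·mx: 0, 0, 5.424, 10.152, 8.736, 17.22, 0.66 → Σ = 42.192
T = 42.192 / 11.834 = 3.56532… → 3.565

3.565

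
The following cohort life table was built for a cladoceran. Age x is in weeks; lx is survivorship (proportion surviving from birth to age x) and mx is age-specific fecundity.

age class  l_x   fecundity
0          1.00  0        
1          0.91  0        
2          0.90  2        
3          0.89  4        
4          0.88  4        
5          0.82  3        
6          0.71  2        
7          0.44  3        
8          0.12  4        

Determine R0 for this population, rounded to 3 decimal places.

14.560

lx·mx by age: 0, 0, 1.8, 3.56, 3.52, 2.46, 1.42, 1.32, 0.48
R0 = Σ lx·mx = 14.56 → 14.560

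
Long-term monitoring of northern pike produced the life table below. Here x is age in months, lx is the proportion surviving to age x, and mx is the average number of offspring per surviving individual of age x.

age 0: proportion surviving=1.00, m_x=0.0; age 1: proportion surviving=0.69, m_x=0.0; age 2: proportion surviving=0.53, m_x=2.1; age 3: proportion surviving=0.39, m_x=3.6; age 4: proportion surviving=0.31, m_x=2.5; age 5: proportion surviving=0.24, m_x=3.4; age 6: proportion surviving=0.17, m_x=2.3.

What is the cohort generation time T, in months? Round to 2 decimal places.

lx·mx: 0, 0, 1.113, 1.404, 0.775, 0.816, 0.391 → R0 = 4.499
x·lx·mx: 0, 0, 2.226, 4.212, 3.1, 4.08, 2.346 → Σ = 15.964
T = 15.964 / 4.499 = 3.548344… → 3.55

3.55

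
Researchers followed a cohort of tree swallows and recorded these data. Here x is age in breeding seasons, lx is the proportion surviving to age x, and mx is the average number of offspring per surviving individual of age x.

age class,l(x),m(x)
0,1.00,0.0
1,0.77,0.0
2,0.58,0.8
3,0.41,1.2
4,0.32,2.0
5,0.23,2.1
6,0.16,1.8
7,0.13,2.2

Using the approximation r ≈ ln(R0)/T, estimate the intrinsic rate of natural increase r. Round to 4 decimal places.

R0 = Σ lx·mx = 0 + 0 + 0.464 + 0.492 + 0.64 + 0.483 + 0.288 + 0.286 = 2.653
Σ x·lx·mx = 11.109; T = 11.109/2.653 = 4.18734…
r ≈ ln(R0)/T = ln(2.653)/4.18734… = 0.23301… → 0.2330

0.2330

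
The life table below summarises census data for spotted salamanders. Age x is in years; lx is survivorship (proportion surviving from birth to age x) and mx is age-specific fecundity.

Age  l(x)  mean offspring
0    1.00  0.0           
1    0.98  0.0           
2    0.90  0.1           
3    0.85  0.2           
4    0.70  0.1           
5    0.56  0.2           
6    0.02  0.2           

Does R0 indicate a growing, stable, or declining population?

R0 = Σ lx·mx = 0 + 0 + 0.09 + 0.17 + 0.07 + 0.112 + 0.004 = 0.446
R0 < 1, so the population is declining.

declining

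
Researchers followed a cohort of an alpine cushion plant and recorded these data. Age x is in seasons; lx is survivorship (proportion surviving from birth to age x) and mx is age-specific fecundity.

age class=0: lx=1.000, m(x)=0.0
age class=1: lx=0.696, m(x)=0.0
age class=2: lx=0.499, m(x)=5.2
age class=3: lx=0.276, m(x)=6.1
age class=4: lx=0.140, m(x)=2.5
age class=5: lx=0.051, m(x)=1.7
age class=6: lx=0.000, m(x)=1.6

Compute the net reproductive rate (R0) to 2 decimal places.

lx·mx by age: 0, 0, 2.5948, 1.6836, 0.35, 0.0867, 0
R0 = Σ lx·mx = 4.7151 → 4.72

4.72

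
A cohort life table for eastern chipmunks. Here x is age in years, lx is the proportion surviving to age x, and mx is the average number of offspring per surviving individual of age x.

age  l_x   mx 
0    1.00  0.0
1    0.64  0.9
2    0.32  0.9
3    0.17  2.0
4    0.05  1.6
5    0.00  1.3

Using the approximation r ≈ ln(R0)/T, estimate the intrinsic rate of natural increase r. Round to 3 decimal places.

R0 = Σ lx·mx = 0 + 0.576 + 0.288 + 0.34 + 0.08 + 0 = 1.284
Σ x·lx·mx = 2.492; T = 2.492/1.284 = 1.94081…
r ≈ ln(R0)/T = ln(1.284)/1.94081… = 0.1288… → 0.129

0.129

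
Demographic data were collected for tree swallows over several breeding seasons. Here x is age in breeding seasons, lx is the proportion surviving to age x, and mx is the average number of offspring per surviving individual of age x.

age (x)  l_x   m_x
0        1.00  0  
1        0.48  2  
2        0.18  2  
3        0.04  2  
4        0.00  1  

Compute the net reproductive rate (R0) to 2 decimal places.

1.40

lx·mx by age: 0, 0.96, 0.36, 0.08, 0
R0 = Σ lx·mx = 1.4 → 1.40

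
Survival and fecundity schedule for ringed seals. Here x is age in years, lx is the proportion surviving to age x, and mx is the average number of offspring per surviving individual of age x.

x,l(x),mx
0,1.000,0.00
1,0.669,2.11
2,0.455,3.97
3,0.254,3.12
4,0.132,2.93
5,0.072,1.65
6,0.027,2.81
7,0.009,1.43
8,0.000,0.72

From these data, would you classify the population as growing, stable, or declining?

growing

R0 = Σ lx·mx = 0 + 1.41159 + 1.80635 + 0.79248 + 0.38676 + 0.1188 + 0.07587 + 0.01287 + 0 = 4.60472
R0 > 1, so the population is growing.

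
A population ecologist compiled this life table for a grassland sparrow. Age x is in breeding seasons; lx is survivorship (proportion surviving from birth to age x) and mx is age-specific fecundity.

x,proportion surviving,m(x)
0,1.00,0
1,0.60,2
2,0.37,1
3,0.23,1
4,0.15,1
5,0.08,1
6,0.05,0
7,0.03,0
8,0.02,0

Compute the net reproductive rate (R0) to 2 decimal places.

2.03

lx·mx by age: 0, 1.2, 0.37, 0.23, 0.15, 0.08, 0, 0, 0
R0 = Σ lx·mx = 2.03 → 2.03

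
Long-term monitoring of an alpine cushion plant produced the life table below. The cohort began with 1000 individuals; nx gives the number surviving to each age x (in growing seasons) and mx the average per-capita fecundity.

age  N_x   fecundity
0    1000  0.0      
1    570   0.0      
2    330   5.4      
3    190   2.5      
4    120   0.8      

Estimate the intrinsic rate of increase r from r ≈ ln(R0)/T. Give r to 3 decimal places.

lx = nx/n0 = nx/1000: 1, 0.57, 0.33, 0.19, 0.12
R0 = Σ lx·mx = 0 + 0 + 1.782 + 0.475 + 0.096 = 2.353
Σ x·lx·mx = 5.373; T = 5.373/2.353 = 2.28347…
r ≈ ln(R0)/T = ln(2.353)/2.28347… = 0.37473… → 0.375

0.375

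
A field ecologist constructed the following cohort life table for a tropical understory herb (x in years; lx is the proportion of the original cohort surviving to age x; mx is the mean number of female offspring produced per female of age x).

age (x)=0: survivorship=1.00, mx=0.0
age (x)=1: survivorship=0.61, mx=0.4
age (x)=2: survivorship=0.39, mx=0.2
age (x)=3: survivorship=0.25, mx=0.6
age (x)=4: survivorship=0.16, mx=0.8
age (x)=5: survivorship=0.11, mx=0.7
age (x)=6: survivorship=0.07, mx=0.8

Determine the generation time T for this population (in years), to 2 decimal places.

2.84

lx·mx: 0, 0.244, 0.078, 0.15, 0.128, 0.077, 0.056 → R0 = 0.733
x·lx·mx: 0, 0.244, 0.156, 0.45, 0.512, 0.385, 0.336 → Σ = 2.083
T = 2.083 / 0.733 = 2.841746… → 2.84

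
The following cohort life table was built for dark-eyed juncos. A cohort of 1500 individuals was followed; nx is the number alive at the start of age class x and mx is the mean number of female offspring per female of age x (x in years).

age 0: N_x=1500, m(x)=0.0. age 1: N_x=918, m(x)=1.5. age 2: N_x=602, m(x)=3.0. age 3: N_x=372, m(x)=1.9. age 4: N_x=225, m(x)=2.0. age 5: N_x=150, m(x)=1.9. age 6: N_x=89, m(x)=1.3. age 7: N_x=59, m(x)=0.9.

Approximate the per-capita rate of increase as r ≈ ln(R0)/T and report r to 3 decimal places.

lx = nx/n0 = nx/1500: 1, 0.612, 0.40133…, 0.248, 0.15, 0.1, 0.05933…, 0.03933…
R0 = Σ lx·mx = 0 + 0.918 + 1.204… + 0.4712 + 0.3 + 0.19 + 0.07713… + 0.0354… = 3.195733…
Σ x·lx·mx = 7.6002…; T = 7.6002…/3.195733… = 2.37823…
r ≈ ln(R0)/T = ln(3.195733…)/2.37823… = 0.48852… → 0.489

0.489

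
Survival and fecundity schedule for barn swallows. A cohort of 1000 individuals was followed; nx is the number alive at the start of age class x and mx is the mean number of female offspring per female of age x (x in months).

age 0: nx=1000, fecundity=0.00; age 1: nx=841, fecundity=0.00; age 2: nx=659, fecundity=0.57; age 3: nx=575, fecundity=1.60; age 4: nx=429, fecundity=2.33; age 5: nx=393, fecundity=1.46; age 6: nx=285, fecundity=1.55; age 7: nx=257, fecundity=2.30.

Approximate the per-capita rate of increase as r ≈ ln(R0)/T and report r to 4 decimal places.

0.3094

lx = nx/n0 = nx/1000: 1, 0.841, 0.659, 0.575, 0.429, 0.393, 0.285, 0.257
R0 = Σ lx·mx = 0 + 0 + 0.37563 + 0.92 + 0.99957 + 0.57378 + 0.44175 + 0.5911 = 3.90183
Σ x·lx·mx = 17.16664; T = 17.16664/3.90183 = 4.39964…
r ≈ ln(R0)/T = ln(3.90183)/4.39964… = 0.309445… → 0.3094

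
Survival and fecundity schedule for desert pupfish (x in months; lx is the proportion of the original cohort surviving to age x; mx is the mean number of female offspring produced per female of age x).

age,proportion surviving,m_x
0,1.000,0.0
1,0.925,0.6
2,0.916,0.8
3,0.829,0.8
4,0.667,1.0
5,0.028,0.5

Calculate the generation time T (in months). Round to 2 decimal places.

lx·mx: 0, 0.555, 0.7328, 0.6632, 0.667, 0.014 → R0 = 2.632
x·lx·mx: 0, 0.555, 1.4656, 1.9896, 2.668, 0.07 → Σ = 6.7482
T = 6.7482 / 2.632 = 2.563906… → 2.56

2.56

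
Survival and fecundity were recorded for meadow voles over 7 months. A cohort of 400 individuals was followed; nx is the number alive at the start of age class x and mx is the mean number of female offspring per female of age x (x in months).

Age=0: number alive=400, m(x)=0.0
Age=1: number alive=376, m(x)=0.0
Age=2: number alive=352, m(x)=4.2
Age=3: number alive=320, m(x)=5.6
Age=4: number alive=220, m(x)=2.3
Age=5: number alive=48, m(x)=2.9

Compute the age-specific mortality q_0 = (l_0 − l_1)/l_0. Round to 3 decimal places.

0.060

lx = nx/n0 = nx/400: 1, 0.94, 0.88, 0.8, 0.55, 0.12
q_0 = (l_0 − l_1) / l_0 = (1 − 0.94) / 1
     = 0.06 / 1 = 0.06 → 0.060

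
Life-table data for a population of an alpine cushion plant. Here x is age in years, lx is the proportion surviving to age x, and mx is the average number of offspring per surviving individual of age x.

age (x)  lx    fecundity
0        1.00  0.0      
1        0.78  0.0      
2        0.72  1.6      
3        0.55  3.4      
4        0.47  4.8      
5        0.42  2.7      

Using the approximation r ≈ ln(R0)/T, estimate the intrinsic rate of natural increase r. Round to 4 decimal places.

R0 = Σ lx·mx = 0 + 0 + 1.152 + 1.87 + 2.256 + 1.134 = 6.412
Σ x·lx·mx = 22.608; T = 22.608/6.412 = 3.52589…
r ≈ ln(R0)/T = ln(6.412)/3.52589… = 0.527008… → 0.5270

0.5270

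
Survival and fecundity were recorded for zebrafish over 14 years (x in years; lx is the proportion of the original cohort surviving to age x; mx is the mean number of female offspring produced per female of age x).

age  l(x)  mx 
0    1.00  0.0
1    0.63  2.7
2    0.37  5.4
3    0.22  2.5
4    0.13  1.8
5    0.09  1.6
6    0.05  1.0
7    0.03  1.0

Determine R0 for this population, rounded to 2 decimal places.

lx·mx by age: 0, 1.701, 1.998, 0.55, 0.234, 0.144, 0.05, 0.03
R0 = Σ lx·mx = 4.707 → 4.71

4.71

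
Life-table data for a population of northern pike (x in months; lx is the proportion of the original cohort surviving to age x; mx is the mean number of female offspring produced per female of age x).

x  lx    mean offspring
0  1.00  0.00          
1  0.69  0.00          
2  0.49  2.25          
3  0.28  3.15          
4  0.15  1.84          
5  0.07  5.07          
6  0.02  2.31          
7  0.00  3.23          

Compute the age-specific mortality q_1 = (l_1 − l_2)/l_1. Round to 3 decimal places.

0.290

q_1 = (l_1 − l_2) / l_1 = (0.69 − 0.49) / 0.69
     = 0.2 / 0.69 = 0.289855… → 0.290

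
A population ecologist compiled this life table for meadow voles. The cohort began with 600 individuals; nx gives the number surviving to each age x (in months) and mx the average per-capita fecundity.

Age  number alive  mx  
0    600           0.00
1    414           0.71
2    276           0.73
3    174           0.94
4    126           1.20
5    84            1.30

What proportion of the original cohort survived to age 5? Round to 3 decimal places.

0.140

l_5 = n_5/n_0 = 84/600 = 0.14 → 0.140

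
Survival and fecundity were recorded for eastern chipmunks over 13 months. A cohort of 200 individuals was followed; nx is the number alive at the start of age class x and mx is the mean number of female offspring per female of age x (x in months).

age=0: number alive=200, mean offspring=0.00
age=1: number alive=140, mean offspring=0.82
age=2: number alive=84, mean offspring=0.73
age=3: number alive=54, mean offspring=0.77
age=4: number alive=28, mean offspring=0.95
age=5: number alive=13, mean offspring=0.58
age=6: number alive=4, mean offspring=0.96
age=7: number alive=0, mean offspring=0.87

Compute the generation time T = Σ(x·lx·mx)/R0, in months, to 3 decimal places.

2.070

lx = nx/n0 = nx/200: 1, 0.7, 0.42, 0.27, 0.14, 0.065, 0.02, 0
lx·mx: 0, 0.574, 0.3066, 0.2079, 0.133, 0.0377, 0.0192, 0 → R0 = 1.2784
x·lx·mx: 0, 0.574, 0.6132, 0.6237, 0.532, 0.1885, 0.1152, 0 → Σ = 2.6466
T = 2.6466 / 1.2784 = 2.070244… → 2.070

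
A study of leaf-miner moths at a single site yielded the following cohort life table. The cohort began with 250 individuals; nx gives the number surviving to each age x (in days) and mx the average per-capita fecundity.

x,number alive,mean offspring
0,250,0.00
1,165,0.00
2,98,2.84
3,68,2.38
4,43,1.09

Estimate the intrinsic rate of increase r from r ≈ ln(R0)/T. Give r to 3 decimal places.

lx = nx/n0 = nx/250: 1, 0.66, 0.392, 0.272, 0.172
R0 = Σ lx·mx = 0 + 0 + 1.11328 + 0.64736 + 0.18748 = 1.94812
Σ x·lx·mx = 4.91856; T = 4.91856/1.94812 = 2.52477…
r ≈ ln(R0)/T = ln(1.94812)/2.52477… = 0.26413… → 0.264

0.264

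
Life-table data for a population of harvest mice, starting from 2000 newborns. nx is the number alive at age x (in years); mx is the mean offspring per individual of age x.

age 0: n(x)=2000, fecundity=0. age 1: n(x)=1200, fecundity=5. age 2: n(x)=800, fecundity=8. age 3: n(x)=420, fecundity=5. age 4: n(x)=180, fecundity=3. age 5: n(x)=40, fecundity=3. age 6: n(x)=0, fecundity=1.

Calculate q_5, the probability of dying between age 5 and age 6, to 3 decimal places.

1.000

lx = nx/n0 = nx/2000: 1, 0.6, 0.4, 0.21, 0.09, 0.02, 0
q_5 = (l_5 − l_6) / l_5 = (0.02 − 0) / 0.02
     = 0.02 / 0.02 = 1 → 1.000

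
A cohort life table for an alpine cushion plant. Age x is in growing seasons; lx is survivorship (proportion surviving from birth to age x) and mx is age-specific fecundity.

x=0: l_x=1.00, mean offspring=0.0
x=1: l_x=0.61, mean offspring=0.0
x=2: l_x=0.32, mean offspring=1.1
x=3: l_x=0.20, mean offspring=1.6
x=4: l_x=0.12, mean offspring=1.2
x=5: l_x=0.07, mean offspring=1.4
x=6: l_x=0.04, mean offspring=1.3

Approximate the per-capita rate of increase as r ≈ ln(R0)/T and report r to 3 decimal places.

R0 = Σ lx·mx = 0 + 0 + 0.352 + 0.32 + 0.144 + 0.098 + 0.052 = 0.966
Σ x·lx·mx = 3.042; T = 3.042/0.966 = 3.14907…
r ≈ ln(R0)/T = ln(0.966)/3.14907… = -0.01098… → -0.011

-0.011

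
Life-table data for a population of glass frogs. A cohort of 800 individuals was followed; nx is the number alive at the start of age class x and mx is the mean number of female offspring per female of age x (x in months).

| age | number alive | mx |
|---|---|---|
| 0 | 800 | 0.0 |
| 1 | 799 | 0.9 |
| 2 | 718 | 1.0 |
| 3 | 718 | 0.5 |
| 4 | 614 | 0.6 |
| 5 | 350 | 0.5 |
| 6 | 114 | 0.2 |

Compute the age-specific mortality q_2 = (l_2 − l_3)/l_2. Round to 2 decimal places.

lx = nx/n0 = nx/800: 1, 0.99875, 0.8975, 0.8975, 0.7675, 0.4375, 0.1425
q_2 = (l_2 − l_3) / l_2 = (0.8975 − 0.8975) / 0.8975
     = 0 / 0.8975 = 0 → 0.00

0.00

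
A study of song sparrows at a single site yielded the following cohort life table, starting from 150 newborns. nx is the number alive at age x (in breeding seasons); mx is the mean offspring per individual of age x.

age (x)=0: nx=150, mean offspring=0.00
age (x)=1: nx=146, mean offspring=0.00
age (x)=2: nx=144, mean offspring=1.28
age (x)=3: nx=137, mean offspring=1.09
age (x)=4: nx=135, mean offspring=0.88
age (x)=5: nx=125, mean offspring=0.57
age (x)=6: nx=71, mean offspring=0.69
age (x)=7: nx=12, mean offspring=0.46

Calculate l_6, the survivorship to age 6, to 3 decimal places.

0.473

l_6 = n_6/n_0 = 71/150 = 0.473333… → 0.473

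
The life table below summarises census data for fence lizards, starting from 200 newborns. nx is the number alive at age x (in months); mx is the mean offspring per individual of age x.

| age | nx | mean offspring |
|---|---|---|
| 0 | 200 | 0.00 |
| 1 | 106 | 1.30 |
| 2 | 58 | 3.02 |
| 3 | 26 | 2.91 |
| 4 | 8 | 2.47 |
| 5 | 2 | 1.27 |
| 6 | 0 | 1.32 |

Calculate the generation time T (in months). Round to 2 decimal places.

1.96

lx = nx/n0 = nx/200: 1, 0.53, 0.29, 0.13, 0.04, 0.01, 0
lx·mx: 0, 0.689, 0.8758, 0.3783, 0.0988, 0.0127, 0 → R0 = 2.0546
x·lx·mx: 0, 0.689, 1.7516, 1.1349, 0.3952, 0.0635, 0 → Σ = 4.0342
T = 4.0342 / 2.0546 = 1.963497… → 1.96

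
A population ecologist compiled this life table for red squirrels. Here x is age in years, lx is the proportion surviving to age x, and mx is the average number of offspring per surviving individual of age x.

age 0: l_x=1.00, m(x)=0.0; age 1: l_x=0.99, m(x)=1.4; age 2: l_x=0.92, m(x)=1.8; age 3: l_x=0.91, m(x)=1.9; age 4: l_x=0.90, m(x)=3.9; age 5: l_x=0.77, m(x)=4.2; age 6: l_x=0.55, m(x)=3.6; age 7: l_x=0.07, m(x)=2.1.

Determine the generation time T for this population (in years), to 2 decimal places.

3.89

lx·mx: 0, 1.386, 1.656, 1.729, 3.51, 3.234, 1.98, 0.147 → R0 = 13.642
x·lx·mx: 0, 1.386, 3.312, 5.187, 14.04, 16.17, 11.88, 1.029 → Σ = 53.004
T = 53.004 / 13.642 = 3.885354… → 3.89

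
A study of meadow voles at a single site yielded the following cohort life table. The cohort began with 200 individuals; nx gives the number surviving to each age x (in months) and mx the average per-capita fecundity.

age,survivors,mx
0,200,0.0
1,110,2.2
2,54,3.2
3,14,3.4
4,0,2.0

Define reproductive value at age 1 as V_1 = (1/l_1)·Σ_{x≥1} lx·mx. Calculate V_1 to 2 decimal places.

lx = nx/n0 = nx/200: 1, 0.55, 0.27, 0.07, 0
lx·mx for x ≥ 1: 1.21, 0.864, 0.238, 0 → sum = 2.312
V_1 = 2.312 / l_1 = 2.312 / 0.55 = 4.203636… → 4.20

4.20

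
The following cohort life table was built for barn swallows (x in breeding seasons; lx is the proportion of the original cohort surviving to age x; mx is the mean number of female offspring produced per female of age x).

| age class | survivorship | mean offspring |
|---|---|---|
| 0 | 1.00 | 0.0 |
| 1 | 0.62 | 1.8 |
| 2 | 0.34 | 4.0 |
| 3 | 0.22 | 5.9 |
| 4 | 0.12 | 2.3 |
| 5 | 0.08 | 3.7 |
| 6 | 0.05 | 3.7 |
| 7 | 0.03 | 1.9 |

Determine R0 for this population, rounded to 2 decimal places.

lx·mx by age: 0, 1.116, 1.36, 1.298, 0.276, 0.296, 0.185, 0.057
R0 = Σ lx·mx = 4.588 → 4.59

4.59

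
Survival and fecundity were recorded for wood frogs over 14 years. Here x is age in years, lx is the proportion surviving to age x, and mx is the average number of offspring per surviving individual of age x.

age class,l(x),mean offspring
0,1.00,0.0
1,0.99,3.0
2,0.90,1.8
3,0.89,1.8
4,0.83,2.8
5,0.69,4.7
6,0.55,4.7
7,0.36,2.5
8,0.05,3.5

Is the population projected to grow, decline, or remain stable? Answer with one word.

R0 = Σ lx·mx = 0 + 2.97 + 1.62 + 1.602 + 2.324 + 3.243 + 2.585 + 0.9 + 0.175 = 15.419
R0 > 1, so the population is growing.

growing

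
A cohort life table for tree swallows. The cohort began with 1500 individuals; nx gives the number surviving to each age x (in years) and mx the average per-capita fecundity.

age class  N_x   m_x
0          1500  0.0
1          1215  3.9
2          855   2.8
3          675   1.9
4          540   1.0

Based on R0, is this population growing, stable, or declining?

growing

lx = nx/n0 = nx/1500: 1, 0.81, 0.57, 0.45, 0.36
R0 = Σ lx·mx = 0 + 3.159 + 1.596 + 0.855 + 0.36 = 5.97
R0 > 1, so the population is growing.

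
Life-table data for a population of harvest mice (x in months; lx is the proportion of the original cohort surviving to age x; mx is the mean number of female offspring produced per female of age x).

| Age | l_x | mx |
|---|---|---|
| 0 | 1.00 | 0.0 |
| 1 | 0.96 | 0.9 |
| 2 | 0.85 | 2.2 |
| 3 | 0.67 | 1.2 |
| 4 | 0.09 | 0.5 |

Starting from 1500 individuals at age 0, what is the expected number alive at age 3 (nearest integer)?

Expected survivors = N0 · l_3 = 1500 × 0.67 = 1005 → 1005

1005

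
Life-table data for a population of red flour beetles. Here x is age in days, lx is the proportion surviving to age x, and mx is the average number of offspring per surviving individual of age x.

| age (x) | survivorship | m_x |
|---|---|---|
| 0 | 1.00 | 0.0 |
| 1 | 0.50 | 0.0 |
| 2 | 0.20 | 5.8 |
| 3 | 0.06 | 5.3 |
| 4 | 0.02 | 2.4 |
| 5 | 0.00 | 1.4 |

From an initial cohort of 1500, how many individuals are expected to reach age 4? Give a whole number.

Expected survivors = N0 · l_4 = 1500 × 0.02 = 30 → 30

30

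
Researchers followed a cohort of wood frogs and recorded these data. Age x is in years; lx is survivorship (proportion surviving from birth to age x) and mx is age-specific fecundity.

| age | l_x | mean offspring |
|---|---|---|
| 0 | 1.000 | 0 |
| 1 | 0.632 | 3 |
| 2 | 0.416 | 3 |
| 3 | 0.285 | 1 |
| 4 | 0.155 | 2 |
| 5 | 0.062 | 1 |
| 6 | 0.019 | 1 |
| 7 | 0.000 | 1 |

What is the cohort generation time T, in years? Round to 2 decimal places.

1.81

lx·mx: 0, 1.896, 1.248, 0.285, 0.31, 0.062, 0.019, 0 → R0 = 3.82
x·lx·mx: 0, 1.896, 2.496, 0.855, 1.24, 0.31, 0.114, 0 → Σ = 6.911
T = 6.911 / 3.82 = 1.809162… → 1.81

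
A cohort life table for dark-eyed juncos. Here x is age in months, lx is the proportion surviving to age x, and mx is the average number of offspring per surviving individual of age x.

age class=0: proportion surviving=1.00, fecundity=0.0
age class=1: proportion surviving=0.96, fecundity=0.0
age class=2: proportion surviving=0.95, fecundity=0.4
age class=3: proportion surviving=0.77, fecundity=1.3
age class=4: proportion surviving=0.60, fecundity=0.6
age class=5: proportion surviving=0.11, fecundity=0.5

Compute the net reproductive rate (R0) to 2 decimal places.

lx·mx by age: 0, 0, 0.38, 1.001, 0.36, 0.055
R0 = Σ lx·mx = 1.796 → 1.80

1.80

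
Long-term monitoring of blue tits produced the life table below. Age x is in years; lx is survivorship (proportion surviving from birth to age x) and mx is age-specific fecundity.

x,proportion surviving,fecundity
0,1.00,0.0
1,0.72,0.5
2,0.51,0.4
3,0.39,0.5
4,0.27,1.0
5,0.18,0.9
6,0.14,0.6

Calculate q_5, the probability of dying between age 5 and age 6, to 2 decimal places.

q_5 = (l_5 − l_6) / l_5 = (0.18 − 0.14) / 0.18
     = 0.04 / 0.18 = 0.222222… → 0.22

0.22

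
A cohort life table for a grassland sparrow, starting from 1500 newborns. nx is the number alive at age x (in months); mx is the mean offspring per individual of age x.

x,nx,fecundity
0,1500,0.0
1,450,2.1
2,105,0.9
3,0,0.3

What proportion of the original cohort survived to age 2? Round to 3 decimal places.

0.070

l_2 = n_2/n_0 = 105/1500 = 0.07 → 0.070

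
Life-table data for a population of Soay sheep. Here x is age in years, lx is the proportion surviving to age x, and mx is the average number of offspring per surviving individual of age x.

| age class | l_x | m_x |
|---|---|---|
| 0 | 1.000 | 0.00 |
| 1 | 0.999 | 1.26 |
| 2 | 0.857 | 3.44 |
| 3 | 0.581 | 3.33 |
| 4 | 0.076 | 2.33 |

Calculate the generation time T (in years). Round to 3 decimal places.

lx·mx: 0, 1.25874, 2.94808, 1.93473, 0.17708 → R0 = 6.31863
x·lx·mx: 0, 1.25874, 5.89616, 5.80419, 0.70832 → Σ = 13.66741
T = 13.66741 / 6.31863 = 2.163034… → 2.163

2.163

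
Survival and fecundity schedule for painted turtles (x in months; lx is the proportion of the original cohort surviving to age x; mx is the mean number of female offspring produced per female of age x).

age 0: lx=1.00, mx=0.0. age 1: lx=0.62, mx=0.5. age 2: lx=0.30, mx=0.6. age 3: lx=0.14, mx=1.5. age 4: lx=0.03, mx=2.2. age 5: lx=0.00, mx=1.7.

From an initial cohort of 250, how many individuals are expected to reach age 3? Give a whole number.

Expected survivors = N0 · l_3 = 250 × 0.14 = 35 → 35

35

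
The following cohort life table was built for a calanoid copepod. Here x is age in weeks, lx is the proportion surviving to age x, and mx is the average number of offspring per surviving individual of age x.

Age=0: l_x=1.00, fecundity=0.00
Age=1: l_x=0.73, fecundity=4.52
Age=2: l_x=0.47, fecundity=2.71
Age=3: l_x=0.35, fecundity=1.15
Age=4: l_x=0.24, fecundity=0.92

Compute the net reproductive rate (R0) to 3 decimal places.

lx·mx by age: 0, 3.2996, 1.2737, 0.4025, 0.2208
R0 = Σ lx·mx = 5.1966 → 5.197

5.197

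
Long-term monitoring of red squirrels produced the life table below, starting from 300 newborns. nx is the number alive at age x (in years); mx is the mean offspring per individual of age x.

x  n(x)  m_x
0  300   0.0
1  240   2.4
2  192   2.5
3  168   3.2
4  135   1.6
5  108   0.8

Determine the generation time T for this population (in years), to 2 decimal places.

lx = nx/n0 = nx/300: 1, 0.8, 0.64, 0.56, 0.45, 0.36
lx·mx: 0, 1.92, 1.6, 1.792, 0.72, 0.288 → R0 = 6.32
x·lx·mx: 0, 1.92, 3.2, 5.376, 2.88, 1.44 → Σ = 14.816
T = 14.816 / 6.32 = 2.344304… → 2.34

2.34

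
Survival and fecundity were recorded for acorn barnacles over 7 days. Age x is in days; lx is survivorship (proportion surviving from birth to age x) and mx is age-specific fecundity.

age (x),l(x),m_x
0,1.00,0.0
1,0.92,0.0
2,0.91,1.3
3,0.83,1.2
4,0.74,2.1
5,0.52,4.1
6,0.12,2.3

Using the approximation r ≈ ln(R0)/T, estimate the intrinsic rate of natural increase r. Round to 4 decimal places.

R0 = Σ lx·mx = 0 + 0 + 1.183 + 0.996 + 1.554 + 2.132 + 0.276 = 6.141
Σ x·lx·mx = 23.886; T = 23.886/6.141 = 3.88959…
r ≈ ln(R0)/T = ln(6.141)/3.88959… = 0.466626… → 0.4666

0.4666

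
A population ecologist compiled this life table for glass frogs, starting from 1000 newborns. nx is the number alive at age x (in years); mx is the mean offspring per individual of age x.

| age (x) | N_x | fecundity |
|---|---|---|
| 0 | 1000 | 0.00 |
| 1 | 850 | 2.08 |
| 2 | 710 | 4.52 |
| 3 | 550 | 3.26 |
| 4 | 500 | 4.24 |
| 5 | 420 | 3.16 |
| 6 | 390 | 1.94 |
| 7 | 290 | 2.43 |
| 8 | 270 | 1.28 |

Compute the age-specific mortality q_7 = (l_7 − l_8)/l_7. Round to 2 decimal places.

0.07

lx = nx/n0 = nx/1000: 1, 0.85, 0.71, 0.55, 0.5, 0.42, 0.39, 0.29, 0.27
q_7 = (l_7 − l_8) / l_7 = (0.29 − 0.27) / 0.29
     = 0.02 / 0.29 = 0.068966… → 0.07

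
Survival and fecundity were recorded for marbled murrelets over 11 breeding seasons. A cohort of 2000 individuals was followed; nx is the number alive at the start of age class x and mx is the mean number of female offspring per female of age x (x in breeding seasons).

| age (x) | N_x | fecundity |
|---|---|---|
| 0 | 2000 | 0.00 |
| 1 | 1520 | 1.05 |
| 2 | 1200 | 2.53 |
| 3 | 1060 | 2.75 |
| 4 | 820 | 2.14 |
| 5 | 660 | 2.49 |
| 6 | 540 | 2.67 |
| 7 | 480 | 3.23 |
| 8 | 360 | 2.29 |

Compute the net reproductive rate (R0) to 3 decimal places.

7.381

lx = nx/n0 = nx/2000: 1, 0.76, 0.6, 0.53, 0.41, 0.33, 0.27, 0.24, 0.18
lx·mx by age: 0, 0.798, 1.518, 1.4575, 0.8774, 0.8217, 0.7209, 0.7752, 0.4122
R0 = Σ lx·mx = 7.3809 → 7.381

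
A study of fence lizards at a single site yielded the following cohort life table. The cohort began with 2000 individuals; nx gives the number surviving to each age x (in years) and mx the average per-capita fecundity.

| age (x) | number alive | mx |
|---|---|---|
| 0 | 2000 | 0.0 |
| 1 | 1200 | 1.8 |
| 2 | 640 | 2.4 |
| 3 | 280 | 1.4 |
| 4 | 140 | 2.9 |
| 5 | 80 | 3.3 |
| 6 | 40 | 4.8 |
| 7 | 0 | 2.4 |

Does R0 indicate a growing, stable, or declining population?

growing

lx = nx/n0 = nx/2000: 1, 0.6, 0.32, 0.14, 0.07, 0.04, 0.02, 0
R0 = Σ lx·mx = 0 + 1.08 + 0.768 + 0.196 + 0.203 + 0.132 + 0.096 + 0 = 2.475
R0 > 1, so the population is growing.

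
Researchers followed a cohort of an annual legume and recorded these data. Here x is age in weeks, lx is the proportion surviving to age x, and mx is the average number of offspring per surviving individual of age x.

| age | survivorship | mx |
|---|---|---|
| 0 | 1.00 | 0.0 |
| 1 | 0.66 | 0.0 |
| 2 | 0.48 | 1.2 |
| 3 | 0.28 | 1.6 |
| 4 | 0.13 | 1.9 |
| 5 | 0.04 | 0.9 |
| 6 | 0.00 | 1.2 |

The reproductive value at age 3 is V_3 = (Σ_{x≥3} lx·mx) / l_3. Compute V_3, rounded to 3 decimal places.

2.611

lx·mx for x ≥ 3: 0.448, 0.247, 0.036, 0 → sum = 0.731
V_3 = 0.731 / l_3 = 0.731 / 0.28 = 2.610714… → 2.611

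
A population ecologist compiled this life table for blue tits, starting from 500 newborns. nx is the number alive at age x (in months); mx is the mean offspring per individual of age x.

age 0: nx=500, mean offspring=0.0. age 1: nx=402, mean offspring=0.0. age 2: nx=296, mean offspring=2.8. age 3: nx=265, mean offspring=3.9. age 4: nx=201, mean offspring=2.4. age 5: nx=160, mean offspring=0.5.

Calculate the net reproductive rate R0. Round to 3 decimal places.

4.849

lx = nx/n0 = nx/500: 1, 0.804, 0.592, 0.53, 0.402, 0.32
lx·mx by age: 0, 0, 1.6576, 2.067, 0.9648, 0.16
R0 = Σ lx·mx = 4.8494 → 4.849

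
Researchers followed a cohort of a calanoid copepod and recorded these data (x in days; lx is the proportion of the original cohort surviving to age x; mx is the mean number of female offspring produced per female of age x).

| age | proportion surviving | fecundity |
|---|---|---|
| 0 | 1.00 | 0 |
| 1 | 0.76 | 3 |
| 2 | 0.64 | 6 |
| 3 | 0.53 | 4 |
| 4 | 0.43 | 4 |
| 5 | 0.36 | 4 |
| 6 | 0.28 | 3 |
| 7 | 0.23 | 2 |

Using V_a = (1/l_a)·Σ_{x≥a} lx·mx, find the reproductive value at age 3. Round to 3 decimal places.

12.415

lx·mx for x ≥ 3: 2.12, 1.72, 1.44, 0.84, 0.46 → sum = 6.58
V_3 = 6.58 / l_3 = 6.58 / 0.53 = 12.415094… → 12.415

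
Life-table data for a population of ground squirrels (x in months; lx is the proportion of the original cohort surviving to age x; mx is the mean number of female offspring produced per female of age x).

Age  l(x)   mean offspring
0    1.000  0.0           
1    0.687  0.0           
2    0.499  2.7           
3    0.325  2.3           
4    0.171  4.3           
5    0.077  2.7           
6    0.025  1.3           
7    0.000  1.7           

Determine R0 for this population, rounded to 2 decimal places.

lx·mx by age: 0, 0, 1.3473, 0.7475, 0.7353, 0.2079, 0.0325, 0
R0 = Σ lx·mx = 3.0705 → 3.07

3.07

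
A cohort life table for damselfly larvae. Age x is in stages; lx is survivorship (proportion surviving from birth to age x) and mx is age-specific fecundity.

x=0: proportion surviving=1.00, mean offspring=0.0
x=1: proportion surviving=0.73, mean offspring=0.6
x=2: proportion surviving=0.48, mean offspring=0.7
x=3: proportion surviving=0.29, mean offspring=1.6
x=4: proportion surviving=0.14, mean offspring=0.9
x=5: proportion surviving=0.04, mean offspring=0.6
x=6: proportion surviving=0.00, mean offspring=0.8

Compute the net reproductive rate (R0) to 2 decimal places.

1.39

lx·mx by age: 0, 0.438, 0.336, 0.464, 0.126, 0.024, 0
R0 = Σ lx·mx = 1.388 → 1.39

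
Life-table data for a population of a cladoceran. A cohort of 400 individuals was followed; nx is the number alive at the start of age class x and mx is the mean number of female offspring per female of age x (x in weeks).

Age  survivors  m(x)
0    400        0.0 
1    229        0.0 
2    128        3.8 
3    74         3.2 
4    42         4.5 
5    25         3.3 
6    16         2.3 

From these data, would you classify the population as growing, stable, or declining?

growing

lx = nx/n0 = nx/400: 1, 0.5725, 0.32, 0.185, 0.105, 0.0625, 0.04
R0 = Σ lx·mx = 0 + 0 + 1.216 + 0.592 + 0.4725 + 0.20625 + 0.092 = 2.57875
R0 > 1, so the population is growing.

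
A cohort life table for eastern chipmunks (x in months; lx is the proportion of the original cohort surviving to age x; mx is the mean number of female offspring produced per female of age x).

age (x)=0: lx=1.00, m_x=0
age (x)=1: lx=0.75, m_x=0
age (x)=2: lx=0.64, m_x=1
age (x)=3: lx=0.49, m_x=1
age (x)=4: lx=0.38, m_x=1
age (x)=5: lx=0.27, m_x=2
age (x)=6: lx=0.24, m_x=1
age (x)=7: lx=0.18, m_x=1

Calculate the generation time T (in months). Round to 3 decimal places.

3.915

lx·mx: 0, 0, 0.64, 0.49, 0.38, 0.54, 0.24, 0.18 → R0 = 2.47
x·lx·mx: 0, 0, 1.28, 1.47, 1.52, 2.7, 1.44, 1.26 → Σ = 9.67
T = 9.67 / 2.47 = 3.91498… → 3.915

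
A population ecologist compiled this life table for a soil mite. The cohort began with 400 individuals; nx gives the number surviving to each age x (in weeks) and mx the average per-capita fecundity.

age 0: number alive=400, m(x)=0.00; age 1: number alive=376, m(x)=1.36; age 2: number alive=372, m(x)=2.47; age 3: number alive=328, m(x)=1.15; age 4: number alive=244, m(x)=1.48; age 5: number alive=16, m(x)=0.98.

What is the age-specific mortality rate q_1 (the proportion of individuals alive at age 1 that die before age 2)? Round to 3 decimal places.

0.011

lx = nx/n0 = nx/400: 1, 0.94, 0.93, 0.82, 0.61, 0.04
q_1 = (l_1 − l_2) / l_1 = (0.94 − 0.93) / 0.94
     = 0.01 / 0.94 = 0.010638… → 0.011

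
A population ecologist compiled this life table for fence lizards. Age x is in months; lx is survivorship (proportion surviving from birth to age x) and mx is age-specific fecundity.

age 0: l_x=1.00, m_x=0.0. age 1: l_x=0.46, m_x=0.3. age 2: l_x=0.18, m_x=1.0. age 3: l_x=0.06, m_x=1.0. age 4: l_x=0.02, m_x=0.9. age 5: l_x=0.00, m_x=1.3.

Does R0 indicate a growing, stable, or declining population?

declining

R0 = Σ lx·mx = 0 + 0.138 + 0.18 + 0.06 + 0.018 + 0 = 0.396
R0 < 1, so the population is declining.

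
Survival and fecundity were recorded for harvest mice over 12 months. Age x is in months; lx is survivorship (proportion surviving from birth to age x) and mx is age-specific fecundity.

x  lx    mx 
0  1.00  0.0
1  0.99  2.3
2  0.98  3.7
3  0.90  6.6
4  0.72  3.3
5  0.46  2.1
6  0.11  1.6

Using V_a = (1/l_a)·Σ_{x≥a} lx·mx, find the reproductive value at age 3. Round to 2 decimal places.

10.51

lx·mx for x ≥ 3: 5.94, 2.376, 0.966, 0.176 → sum = 9.458
V_3 = 9.458 / l_3 = 9.458 / 0.9 = 10.508889… → 10.51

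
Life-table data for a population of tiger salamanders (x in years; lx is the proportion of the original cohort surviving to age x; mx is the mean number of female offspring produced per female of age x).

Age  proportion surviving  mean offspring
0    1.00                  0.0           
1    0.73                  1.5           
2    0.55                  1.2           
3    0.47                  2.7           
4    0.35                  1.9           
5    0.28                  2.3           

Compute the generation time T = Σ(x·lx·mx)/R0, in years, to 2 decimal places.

lx·mx: 0, 1.095, 0.66, 1.269, 0.665, 0.644 → R0 = 4.333
x·lx·mx: 0, 1.095, 1.32, 3.807, 2.66, 3.22 → Σ = 12.102
T = 12.102 / 4.333 = 2.792984… → 2.79

2.79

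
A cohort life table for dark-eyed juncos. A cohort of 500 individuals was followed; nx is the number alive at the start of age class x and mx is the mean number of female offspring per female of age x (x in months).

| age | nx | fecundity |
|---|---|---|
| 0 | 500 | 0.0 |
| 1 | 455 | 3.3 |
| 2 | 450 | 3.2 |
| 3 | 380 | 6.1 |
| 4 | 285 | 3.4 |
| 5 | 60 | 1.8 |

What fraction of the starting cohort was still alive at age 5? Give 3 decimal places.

l_5 = n_5/n_0 = 60/500 = 0.12 → 0.120

0.120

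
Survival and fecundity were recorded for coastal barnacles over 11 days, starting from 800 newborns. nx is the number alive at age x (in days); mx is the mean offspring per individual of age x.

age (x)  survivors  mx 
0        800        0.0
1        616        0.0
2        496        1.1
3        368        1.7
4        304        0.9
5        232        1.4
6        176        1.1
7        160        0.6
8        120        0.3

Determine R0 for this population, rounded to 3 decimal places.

lx = nx/n0 = nx/800: 1, 0.77, 0.62, 0.46, 0.38, 0.29, 0.22, 0.2, 0.15
lx·mx by age: 0, 0, 0.682, 0.782, 0.342, 0.406, 0.242, 0.12, 0.045
R0 = Σ lx·mx = 2.619 → 2.619

2.619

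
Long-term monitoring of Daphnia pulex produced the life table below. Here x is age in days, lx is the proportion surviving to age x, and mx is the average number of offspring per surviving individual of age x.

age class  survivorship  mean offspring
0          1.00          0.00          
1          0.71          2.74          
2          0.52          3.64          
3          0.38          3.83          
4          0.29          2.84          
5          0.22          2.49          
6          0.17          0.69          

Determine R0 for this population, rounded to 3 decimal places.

6.782

lx·mx by age: 0, 1.9454, 1.8928, 1.4554, 0.8236, 0.5478, 0.1173
R0 = Σ lx·mx = 6.7823 → 6.782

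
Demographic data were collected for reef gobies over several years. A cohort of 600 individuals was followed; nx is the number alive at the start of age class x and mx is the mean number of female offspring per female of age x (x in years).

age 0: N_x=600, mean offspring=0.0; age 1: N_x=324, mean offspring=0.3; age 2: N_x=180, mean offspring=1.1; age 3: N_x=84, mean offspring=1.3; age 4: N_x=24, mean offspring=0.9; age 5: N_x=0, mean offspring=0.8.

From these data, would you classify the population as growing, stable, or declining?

declining

lx = nx/n0 = nx/600: 1, 0.54, 0.3, 0.14, 0.04, 0
R0 = Σ lx·mx = 0 + 0.162 + 0.33 + 0.182 + 0.036 + 0 = 0.71
R0 < 1, so the population is declining.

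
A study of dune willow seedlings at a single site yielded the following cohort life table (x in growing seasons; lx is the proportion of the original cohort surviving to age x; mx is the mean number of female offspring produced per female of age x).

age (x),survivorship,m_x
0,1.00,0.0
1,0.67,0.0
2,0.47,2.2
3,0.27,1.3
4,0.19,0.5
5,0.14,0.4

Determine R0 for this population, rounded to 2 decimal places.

lx·mx by age: 0, 0, 1.034, 0.351, 0.095, 0.056
R0 = Σ lx·mx = 1.536 → 1.54

1.54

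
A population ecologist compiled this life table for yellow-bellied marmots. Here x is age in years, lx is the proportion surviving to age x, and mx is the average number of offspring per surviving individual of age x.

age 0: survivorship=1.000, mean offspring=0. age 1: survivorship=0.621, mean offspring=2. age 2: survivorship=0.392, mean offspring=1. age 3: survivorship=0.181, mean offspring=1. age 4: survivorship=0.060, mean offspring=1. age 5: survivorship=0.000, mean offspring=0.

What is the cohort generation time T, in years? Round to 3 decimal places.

1.498

lx·mx: 0, 1.242, 0.392, 0.181, 0.06, 0 → R0 = 1.875
x·lx·mx: 0, 1.242, 0.784, 0.543, 0.24, 0 → Σ = 2.809
T = 2.809 / 1.875 = 1.498133… → 1.498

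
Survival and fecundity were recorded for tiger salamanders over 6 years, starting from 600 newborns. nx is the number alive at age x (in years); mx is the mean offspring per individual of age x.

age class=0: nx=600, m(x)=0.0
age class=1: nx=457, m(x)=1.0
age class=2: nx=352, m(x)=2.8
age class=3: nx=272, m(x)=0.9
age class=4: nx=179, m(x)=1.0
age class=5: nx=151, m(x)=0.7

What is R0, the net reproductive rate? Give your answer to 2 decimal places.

lx = nx/n0 = nx/600: 1, 0.76167…, 0.58667…, 0.45333…, 0.29833…, 0.25167…
lx·mx by age: 0, 0.761667…, 1.642667…, 0.408…, 0.298333…, 0.176167…
R0 = Σ lx·mx = 3.286833… → 3.29

3.29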